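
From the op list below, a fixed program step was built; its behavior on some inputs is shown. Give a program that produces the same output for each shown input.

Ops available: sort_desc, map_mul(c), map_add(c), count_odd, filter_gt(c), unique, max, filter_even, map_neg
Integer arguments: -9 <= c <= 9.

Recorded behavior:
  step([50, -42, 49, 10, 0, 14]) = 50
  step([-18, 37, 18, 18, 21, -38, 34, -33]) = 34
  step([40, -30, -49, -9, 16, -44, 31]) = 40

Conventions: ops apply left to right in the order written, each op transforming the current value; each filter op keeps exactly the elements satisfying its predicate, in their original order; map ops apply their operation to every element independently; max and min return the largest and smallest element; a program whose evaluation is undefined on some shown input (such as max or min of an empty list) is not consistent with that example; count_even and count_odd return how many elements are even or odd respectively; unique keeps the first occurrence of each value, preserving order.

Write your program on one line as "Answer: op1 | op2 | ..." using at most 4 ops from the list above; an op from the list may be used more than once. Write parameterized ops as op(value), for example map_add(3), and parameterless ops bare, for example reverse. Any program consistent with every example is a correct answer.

filter_even | unique | filter_gt(-9) | max

Check, running the answer program on each example:
  [50, -42, 49, 10, 0, 14] -> [50, -42, 10, 0, 14] -> [50, -42, 10, 0, 14] -> [50, 10, 0, 14] -> 50
  [-18, 37, 18, 18, 21, -38, 34, -33] -> [-18, 18, 18, -38, 34] -> [-18, 18, -38, 34] -> [18, 34] -> 34
  [40, -30, -49, -9, 16, -44, 31] -> [40, -30, 16, -44] -> [40, -30, 16, -44] -> [40, 16] -> 40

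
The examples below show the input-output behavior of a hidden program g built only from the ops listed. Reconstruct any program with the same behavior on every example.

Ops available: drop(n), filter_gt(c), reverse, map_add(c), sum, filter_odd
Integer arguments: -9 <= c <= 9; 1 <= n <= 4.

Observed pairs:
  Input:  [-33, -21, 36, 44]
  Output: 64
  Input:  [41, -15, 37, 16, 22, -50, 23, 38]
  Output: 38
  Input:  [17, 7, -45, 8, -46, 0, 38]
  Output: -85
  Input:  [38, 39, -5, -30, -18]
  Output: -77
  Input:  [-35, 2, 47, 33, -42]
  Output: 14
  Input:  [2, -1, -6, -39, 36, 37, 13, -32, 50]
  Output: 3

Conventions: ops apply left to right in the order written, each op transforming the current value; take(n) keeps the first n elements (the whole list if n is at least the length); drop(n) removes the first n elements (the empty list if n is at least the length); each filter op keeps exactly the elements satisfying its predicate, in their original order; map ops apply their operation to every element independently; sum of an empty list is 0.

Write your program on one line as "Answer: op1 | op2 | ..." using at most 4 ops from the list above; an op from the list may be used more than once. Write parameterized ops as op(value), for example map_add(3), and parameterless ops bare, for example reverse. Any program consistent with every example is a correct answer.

map_add(-8) | drop(2) | sum

Check, running the answer program on each example:
  [-33, -21, 36, 44] -> [-41, -29, 28, 36] -> [28, 36] -> 64
  [41, -15, 37, 16, 22, -50, 23, 38] -> [33, -23, 29, 8, 14, -58, 15, 30] -> [29, 8, 14, -58, 15, 30] -> 38
  [17, 7, -45, 8, -46, 0, 38] -> [9, -1, -53, 0, -54, -8, 30] -> [-53, 0, -54, -8, 30] -> -85
  [38, 39, -5, -30, -18] -> [30, 31, -13, -38, -26] -> [-13, -38, -26] -> -77
  [-35, 2, 47, 33, -42] -> [-43, -6, 39, 25, -50] -> [39, 25, -50] -> 14
  [2, -1, -6, -39, 36, 37, 13, -32, 50] -> [-6, -9, -14, -47, 28, 29, 5, -40, 42] -> [-14, -47, 28, 29, 5, -40, 42] -> 3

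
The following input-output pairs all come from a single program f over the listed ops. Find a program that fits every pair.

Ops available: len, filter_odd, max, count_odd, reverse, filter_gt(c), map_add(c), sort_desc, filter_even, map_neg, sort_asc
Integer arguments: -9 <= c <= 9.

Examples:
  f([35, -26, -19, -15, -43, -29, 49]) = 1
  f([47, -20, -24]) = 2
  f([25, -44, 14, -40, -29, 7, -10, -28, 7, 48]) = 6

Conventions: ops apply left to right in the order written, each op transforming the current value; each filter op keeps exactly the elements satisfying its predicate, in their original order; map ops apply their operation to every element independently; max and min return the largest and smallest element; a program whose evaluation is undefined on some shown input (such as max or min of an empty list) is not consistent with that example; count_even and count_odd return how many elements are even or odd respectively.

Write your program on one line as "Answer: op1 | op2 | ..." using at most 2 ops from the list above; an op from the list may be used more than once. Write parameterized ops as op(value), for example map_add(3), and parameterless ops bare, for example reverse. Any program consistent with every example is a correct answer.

filter_even | len

Check, running the answer program on each example:
  [35, -26, -19, -15, -43, -29, 49] -> [-26] -> 1
  [47, -20, -24] -> [-20, -24] -> 2
  [25, -44, 14, -40, -29, 7, -10, -28, 7, 48] -> [-44, 14, -40, -10, -28, 48] -> 6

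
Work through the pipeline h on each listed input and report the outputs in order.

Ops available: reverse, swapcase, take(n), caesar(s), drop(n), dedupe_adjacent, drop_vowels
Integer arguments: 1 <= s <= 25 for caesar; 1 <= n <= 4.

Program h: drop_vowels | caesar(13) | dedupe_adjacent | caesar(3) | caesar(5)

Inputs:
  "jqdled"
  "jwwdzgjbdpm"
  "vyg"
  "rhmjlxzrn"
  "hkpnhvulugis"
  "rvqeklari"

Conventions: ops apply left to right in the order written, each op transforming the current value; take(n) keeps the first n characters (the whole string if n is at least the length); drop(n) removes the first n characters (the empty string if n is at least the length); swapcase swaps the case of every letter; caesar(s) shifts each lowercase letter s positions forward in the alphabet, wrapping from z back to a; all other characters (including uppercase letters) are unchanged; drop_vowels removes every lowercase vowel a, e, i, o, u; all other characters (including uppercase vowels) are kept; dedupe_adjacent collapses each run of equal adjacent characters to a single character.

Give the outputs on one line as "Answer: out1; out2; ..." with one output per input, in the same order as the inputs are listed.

Execution, op by op:
  "jqdled" -> "jqdld" -> "wdqyq" -> "wdqyq" -> "zgtbt" -> "elygy"
  "jwwdzgjbdpm" -> "jwwdzgjbdpm" -> "wjjqmtwoqcz" -> "wjqmtwoqcz" -> "zmtpwzrtfc" -> "eryubewykh"
  "vyg" -> "vyg" -> "ilt" -> "ilt" -> "low" -> "qtb"
  "rhmjlxzrn" -> "rhmjlxzrn" -> "euzwykmea" -> "euzwykmea" -> "hxczbnphd" -> "mchegsumi"
  "hkpnhvulugis" -> "hkpnhvlgs" -> "uxcauiytf" -> "uxcauiytf" -> "xafdxlbwi" -> "cfkicqgbn"
  "rvqeklari" -> "rvqklr" -> "eidxye" -> "eidxye" -> "hlgabh" -> "mqlfgm"

"elygy"; "eryubewykh"; "qtb"; "mchegsumi"; "cfkicqgbn"; "mqlfgm"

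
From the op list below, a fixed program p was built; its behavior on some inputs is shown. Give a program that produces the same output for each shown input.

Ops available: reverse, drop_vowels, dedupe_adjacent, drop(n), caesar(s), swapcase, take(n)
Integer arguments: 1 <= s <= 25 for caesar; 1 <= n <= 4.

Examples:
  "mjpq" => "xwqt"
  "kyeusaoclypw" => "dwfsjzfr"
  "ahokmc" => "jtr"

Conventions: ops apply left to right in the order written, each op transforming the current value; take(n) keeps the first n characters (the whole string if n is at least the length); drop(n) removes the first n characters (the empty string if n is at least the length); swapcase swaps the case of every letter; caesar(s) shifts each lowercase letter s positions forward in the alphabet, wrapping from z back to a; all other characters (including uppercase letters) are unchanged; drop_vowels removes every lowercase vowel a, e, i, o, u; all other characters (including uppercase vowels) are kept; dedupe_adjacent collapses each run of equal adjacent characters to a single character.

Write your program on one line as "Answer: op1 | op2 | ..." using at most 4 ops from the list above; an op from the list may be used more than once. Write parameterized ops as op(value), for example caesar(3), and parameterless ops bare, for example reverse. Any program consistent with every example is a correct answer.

reverse | drop_vowels | caesar(7) | drop_vowels

Check, running the answer program on each example:
  "mjpq" -> "qpjm" -> "qpjm" -> "xwqt" -> "xwqt"
  "kyeusaoclypw" -> "wpylcoasueyk" -> "wpylcsyk" -> "dwfsjzfr" -> "dwfsjzfr"
  "ahokmc" -> "cmkoha" -> "cmkh" -> "jtro" -> "jtr"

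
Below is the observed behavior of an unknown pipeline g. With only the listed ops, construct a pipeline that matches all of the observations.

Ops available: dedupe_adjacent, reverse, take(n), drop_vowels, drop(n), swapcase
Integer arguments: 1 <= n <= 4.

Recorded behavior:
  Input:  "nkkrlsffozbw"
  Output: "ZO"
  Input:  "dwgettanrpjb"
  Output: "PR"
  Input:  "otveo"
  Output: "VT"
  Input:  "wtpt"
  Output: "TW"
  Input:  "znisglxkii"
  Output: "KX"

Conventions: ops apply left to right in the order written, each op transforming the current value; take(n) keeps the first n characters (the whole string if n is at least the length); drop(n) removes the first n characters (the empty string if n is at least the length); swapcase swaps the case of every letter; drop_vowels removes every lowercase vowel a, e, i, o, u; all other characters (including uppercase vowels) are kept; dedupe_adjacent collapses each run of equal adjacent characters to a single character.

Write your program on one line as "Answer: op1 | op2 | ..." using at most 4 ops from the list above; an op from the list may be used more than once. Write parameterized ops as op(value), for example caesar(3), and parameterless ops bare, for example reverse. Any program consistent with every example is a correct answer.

reverse | drop(2) | swapcase | take(2)

Check, running the answer program on each example:
  "nkkrlsffozbw" -> "wbzoffslrkkn" -> "zoffslrkkn" -> "ZOFFSLRKKN" -> "ZO"
  "dwgettanrpjb" -> "bjprnattegwd" -> "prnattegwd" -> "PRNATTEGWD" -> "PR"
  "otveo" -> "oevto" -> "vto" -> "VTO" -> "VT"
  "wtpt" -> "tptw" -> "tw" -> "TW" -> "TW"
  "znisglxkii" -> "iikxlgsinz" -> "kxlgsinz" -> "KXLGSINZ" -> "KX"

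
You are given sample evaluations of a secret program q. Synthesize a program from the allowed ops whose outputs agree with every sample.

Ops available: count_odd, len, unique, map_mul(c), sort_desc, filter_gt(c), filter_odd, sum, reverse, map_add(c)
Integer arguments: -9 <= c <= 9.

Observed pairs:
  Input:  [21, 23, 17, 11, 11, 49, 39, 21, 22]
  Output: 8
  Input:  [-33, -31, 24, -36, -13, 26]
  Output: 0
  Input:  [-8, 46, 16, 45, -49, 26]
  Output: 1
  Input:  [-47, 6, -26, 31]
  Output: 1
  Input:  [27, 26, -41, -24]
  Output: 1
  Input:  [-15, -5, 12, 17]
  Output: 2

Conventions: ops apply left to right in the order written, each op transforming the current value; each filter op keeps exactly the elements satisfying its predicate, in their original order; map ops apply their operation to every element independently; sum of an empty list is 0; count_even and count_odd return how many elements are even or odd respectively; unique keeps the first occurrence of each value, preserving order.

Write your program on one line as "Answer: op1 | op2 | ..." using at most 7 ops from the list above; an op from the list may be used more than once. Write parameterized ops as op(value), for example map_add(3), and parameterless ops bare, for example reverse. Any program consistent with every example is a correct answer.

map_add(-3) | map_add(2) | map_add(7) | filter_gt(-7) | filter_odd | count_odd

Check, running the answer program on each example:
  [21, 23, 17, 11, 11, 49, 39, 21, 22] -> [18, 20, 14, 8, 8, 46, 36, 18, 19] -> [20, 22, 16, 10, 10, 48, 38, 20, 21] -> [27, 29, 23, 17, 17, 55, 45, 27, 28] -> [27, 29, 23, 17, 17, 55, 45, 27, 28] -> [27, 29, 23, 17, 17, 55, 45, 27] -> 8
  [-33, -31, 24, -36, -13, 26] -> [-36, -34, 21, -39, -16, 23] -> [-34, -32, 23, -37, -14, 25] -> [-27, -25, 30, -30, -7, 32] -> [30, 32] -> [] -> 0
  [-8, 46, 16, 45, -49, 26] -> [-11, 43, 13, 42, -52, 23] -> [-9, 45, 15, 44, -50, 25] -> [-2, 52, 22, 51, -43, 32] -> [-2, 52, 22, 51, 32] -> [51] -> 1
  [-47, 6, -26, 31] -> [-50, 3, -29, 28] -> [-48, 5, -27, 30] -> [-41, 12, -20, 37] -> [12, 37] -> [37] -> 1
  [27, 26, -41, -24] -> [24, 23, -44, -27] -> [26, 25, -42, -25] -> [33, 32, -35, -18] -> [33, 32] -> [33] -> 1
  [-15, -5, 12, 17] -> [-18, -8, 9, 14] -> [-16, -6, 11, 16] -> [-9, 1, 18, 23] -> [1, 18, 23] -> [1, 23] -> 2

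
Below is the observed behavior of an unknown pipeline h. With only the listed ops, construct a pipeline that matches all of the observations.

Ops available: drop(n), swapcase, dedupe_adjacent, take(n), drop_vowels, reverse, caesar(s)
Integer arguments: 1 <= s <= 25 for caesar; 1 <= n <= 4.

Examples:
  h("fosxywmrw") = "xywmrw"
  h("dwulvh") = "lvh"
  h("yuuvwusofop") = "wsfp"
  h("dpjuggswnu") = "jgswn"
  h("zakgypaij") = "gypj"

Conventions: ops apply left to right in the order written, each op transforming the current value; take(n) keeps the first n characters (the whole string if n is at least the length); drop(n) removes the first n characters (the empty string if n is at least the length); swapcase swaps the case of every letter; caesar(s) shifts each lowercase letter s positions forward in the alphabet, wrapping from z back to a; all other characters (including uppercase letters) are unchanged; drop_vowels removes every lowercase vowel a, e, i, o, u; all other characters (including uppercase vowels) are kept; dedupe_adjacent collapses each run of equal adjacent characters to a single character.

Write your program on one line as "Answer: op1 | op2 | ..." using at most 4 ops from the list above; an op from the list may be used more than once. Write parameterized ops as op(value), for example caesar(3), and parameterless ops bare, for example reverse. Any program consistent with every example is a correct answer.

dedupe_adjacent | drop_vowels | drop(2)

Check, running the answer program on each example:
  "fosxywmrw" -> "fosxywmrw" -> "fsxywmrw" -> "xywmrw"
  "dwulvh" -> "dwulvh" -> "dwlvh" -> "lvh"
  "yuuvwusofop" -> "yuvwusofop" -> "yvwsfp" -> "wsfp"
  "dpjuggswnu" -> "dpjugswnu" -> "dpjgswn" -> "jgswn"
  "zakgypaij" -> "zakgypaij" -> "zkgypj" -> "gypj"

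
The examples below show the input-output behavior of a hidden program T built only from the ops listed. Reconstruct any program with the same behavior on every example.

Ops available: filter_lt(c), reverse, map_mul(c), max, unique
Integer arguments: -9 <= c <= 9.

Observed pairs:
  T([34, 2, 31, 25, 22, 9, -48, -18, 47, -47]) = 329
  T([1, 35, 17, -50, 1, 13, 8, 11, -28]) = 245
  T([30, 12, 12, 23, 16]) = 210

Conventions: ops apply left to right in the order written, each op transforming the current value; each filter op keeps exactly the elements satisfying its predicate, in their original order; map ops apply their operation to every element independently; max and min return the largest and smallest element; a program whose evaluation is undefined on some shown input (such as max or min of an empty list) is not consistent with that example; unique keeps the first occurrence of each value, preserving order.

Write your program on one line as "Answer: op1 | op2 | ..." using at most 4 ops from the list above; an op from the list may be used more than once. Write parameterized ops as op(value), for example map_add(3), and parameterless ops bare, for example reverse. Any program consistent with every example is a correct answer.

map_mul(7) | reverse | max

Check, running the answer program on each example:
  [34, 2, 31, 25, 22, 9, -48, -18, 47, -47] -> [238, 14, 217, 175, 154, 63, -336, -126, 329, -329] -> [-329, 329, -126, -336, 63, 154, 175, 217, 14, 238] -> 329
  [1, 35, 17, -50, 1, 13, 8, 11, -28] -> [7, 245, 119, -350, 7, 91, 56, 77, -196] -> [-196, 77, 56, 91, 7, -350, 119, 245, 7] -> 245
  [30, 12, 12, 23, 16] -> [210, 84, 84, 161, 112] -> [112, 161, 84, 84, 210] -> 210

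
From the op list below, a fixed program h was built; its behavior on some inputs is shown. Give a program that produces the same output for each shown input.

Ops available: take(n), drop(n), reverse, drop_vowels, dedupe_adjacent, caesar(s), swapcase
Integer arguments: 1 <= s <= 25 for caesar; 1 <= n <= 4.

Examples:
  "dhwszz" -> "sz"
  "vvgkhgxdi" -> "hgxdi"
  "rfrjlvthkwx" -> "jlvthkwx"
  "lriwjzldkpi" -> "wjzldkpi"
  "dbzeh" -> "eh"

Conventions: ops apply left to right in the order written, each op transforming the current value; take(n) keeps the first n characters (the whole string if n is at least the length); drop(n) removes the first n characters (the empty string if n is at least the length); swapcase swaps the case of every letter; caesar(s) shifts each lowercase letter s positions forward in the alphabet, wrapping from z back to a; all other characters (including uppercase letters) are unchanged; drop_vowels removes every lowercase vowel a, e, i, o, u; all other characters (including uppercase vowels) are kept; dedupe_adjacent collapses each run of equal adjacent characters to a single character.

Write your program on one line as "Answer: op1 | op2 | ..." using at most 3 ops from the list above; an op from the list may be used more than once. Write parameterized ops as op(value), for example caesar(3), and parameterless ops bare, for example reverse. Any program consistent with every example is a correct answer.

dedupe_adjacent | drop(2) | drop(1)

Check, running the answer program on each example:
  "dhwszz" -> "dhwsz" -> "wsz" -> "sz"
  "vvgkhgxdi" -> "vgkhgxdi" -> "khgxdi" -> "hgxdi"
  "rfrjlvthkwx" -> "rfrjlvthkwx" -> "rjlvthkwx" -> "jlvthkwx"
  "lriwjzldkpi" -> "lriwjzldkpi" -> "iwjzldkpi" -> "wjzldkpi"
  "dbzeh" -> "dbzeh" -> "zeh" -> "eh"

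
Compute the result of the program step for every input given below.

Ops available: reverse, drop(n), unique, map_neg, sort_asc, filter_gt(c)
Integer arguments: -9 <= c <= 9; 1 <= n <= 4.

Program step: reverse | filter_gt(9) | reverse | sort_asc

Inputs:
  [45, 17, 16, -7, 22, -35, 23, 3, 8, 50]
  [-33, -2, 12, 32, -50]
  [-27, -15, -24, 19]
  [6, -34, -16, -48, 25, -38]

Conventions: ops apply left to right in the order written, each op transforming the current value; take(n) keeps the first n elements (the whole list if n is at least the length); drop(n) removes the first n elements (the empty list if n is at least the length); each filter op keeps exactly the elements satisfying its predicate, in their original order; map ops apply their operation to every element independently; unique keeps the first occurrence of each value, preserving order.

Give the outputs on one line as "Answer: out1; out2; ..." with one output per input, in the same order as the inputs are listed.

Execution, op by op:
  [45, 17, 16, -7, 22, -35, 23, 3, 8, 50] -> [50, 8, 3, 23, -35, 22, -7, 16, 17, 45] -> [50, 23, 22, 16, 17, 45] -> [45, 17, 16, 22, 23, 50] -> [16, 17, 22, 23, 45, 50]
  [-33, -2, 12, 32, -50] -> [-50, 32, 12, -2, -33] -> [32, 12] -> [12, 32] -> [12, 32]
  [-27, -15, -24, 19] -> [19, -24, -15, -27] -> [19] -> [19] -> [19]
  [6, -34, -16, -48, 25, -38] -> [-38, 25, -48, -16, -34, 6] -> [25] -> [25] -> [25]

[16, 17, 22, 23, 45, 50]; [12, 32]; [19]; [25]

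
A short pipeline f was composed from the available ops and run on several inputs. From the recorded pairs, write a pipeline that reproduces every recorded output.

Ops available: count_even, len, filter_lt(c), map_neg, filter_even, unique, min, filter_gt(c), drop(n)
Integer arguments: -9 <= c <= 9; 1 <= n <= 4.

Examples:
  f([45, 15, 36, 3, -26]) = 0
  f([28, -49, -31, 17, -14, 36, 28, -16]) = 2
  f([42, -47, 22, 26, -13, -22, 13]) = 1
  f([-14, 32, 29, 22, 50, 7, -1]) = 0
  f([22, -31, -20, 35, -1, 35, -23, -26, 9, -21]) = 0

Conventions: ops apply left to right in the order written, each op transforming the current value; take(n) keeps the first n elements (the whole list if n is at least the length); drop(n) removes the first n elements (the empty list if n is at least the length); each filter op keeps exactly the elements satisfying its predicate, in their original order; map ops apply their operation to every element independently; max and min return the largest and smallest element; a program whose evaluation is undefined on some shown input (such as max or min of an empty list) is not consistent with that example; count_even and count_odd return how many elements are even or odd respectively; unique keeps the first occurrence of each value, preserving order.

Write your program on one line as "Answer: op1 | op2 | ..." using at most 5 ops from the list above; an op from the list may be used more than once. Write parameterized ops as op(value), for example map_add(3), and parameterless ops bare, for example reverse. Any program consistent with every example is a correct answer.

drop(2) | unique | filter_even | drop(2) | len

Check, running the answer program on each example:
  [45, 15, 36, 3, -26] -> [36, 3, -26] -> [36, 3, -26] -> [36, -26] -> [] -> 0
  [28, -49, -31, 17, -14, 36, 28, -16] -> [-31, 17, -14, 36, 28, -16] -> [-31, 17, -14, 36, 28, -16] -> [-14, 36, 28, -16] -> [28, -16] -> 2
  [42, -47, 22, 26, -13, -22, 13] -> [22, 26, -13, -22, 13] -> [22, 26, -13, -22, 13] -> [22, 26, -22] -> [-22] -> 1
  [-14, 32, 29, 22, 50, 7, -1] -> [29, 22, 50, 7, -1] -> [29, 22, 50, 7, -1] -> [22, 50] -> [] -> 0
  [22, -31, -20, 35, -1, 35, -23, -26, 9, -21] -> [-20, 35, -1, 35, -23, -26, 9, -21] -> [-20, 35, -1, -23, -26, 9, -21] -> [-20, -26] -> [] -> 0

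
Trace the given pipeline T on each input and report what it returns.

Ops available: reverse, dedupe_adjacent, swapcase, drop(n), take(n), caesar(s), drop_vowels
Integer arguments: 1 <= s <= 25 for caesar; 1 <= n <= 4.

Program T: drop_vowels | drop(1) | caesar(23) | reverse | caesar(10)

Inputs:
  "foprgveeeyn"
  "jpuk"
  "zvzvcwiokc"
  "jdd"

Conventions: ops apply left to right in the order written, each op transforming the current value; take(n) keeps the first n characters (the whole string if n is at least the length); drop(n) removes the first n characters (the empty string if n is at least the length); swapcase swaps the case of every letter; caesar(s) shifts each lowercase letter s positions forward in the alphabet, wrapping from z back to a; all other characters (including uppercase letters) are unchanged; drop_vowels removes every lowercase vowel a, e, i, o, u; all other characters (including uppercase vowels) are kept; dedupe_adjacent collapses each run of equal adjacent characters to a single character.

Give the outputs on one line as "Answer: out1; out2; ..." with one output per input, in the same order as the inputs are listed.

"ufcnyw"; "rw"; "jrdjcgc"; "kk"

Execution, op by op:
  "foprgveeeyn" -> "fprgvyn" -> "prgvyn" -> "modsvk" -> "kvsdom" -> "ufcnyw"
  "jpuk" -> "jpk" -> "pk" -> "mh" -> "hm" -> "rw"
  "zvzvcwiokc" -> "zvzvcwkc" -> "vzvcwkc" -> "swszthz" -> "zhtzsws" -> "jrdjcgc"
  "jdd" -> "jdd" -> "dd" -> "aa" -> "aa" -> "kk"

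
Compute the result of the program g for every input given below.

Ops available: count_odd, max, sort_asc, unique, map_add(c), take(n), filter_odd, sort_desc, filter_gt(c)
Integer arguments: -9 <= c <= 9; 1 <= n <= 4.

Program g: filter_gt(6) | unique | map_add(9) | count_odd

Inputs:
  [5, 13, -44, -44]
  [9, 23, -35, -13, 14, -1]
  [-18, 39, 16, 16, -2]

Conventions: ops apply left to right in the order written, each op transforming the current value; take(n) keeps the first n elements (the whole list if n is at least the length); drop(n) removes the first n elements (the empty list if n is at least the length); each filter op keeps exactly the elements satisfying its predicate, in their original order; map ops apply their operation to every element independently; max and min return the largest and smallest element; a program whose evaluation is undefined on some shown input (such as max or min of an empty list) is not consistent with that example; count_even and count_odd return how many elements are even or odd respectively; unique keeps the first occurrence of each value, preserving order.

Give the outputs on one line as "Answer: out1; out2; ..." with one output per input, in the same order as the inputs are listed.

Execution, op by op:
  [5, 13, -44, -44] -> [13] -> [13] -> [22] -> 0
  [9, 23, -35, -13, 14, -1] -> [9, 23, 14] -> [9, 23, 14] -> [18, 32, 23] -> 1
  [-18, 39, 16, 16, -2] -> [39, 16, 16] -> [39, 16] -> [48, 25] -> 1

0; 1; 1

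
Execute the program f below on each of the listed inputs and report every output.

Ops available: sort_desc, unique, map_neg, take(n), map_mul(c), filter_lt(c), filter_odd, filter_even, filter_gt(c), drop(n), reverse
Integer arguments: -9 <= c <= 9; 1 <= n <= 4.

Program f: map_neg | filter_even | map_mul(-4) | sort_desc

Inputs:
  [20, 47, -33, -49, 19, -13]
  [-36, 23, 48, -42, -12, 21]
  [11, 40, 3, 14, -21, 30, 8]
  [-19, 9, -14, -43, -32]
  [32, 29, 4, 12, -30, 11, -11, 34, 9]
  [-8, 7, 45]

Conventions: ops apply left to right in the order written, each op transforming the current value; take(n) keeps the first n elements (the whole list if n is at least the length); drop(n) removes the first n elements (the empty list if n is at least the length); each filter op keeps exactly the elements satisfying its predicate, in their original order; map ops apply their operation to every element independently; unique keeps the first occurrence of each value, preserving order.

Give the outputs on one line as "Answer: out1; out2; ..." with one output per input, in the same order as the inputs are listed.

Execution, op by op:
  [20, 47, -33, -49, 19, -13] -> [-20, -47, 33, 49, -19, 13] -> [-20] -> [80] -> [80]
  [-36, 23, 48, -42, -12, 21] -> [36, -23, -48, 42, 12, -21] -> [36, -48, 42, 12] -> [-144, 192, -168, -48] -> [192, -48, -144, -168]
  [11, 40, 3, 14, -21, 30, 8] -> [-11, -40, -3, -14, 21, -30, -8] -> [-40, -14, -30, -8] -> [160, 56, 120, 32] -> [160, 120, 56, 32]
  [-19, 9, -14, -43, -32] -> [19, -9, 14, 43, 32] -> [14, 32] -> [-56, -128] -> [-56, -128]
  [32, 29, 4, 12, -30, 11, -11, 34, 9] -> [-32, -29, -4, -12, 30, -11, 11, -34, -9] -> [-32, -4, -12, 30, -34] -> [128, 16, 48, -120, 136] -> [136, 128, 48, 16, -120]
  [-8, 7, 45] -> [8, -7, -45] -> [8] -> [-32] -> [-32]

[80]; [192, -48, -144, -168]; [160, 120, 56, 32]; [-56, -128]; [136, 128, 48, 16, -120]; [-32]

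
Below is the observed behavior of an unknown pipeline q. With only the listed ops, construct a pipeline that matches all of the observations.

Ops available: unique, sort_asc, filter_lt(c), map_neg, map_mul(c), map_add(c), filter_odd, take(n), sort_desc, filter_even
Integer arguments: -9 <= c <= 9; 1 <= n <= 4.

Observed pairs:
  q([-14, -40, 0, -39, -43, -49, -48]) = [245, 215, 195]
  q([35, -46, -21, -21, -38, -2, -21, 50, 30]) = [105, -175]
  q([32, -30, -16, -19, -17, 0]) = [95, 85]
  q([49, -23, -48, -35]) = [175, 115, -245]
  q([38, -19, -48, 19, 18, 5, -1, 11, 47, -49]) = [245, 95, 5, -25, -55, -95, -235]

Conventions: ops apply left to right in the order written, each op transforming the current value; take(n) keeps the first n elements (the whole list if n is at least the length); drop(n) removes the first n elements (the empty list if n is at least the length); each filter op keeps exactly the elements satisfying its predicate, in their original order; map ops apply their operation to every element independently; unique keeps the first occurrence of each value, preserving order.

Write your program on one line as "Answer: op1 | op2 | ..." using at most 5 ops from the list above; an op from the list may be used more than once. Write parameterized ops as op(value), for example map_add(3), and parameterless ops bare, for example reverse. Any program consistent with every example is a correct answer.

map_neg | filter_odd | map_mul(5) | unique | sort_desc

Check, running the answer program on each example:
  [-14, -40, 0, -39, -43, -49, -48] -> [14, 40, 0, 39, 43, 49, 48] -> [39, 43, 49] -> [195, 215, 245] -> [195, 215, 245] -> [245, 215, 195]
  [35, -46, -21, -21, -38, -2, -21, 50, 30] -> [-35, 46, 21, 21, 38, 2, 21, -50, -30] -> [-35, 21, 21, 21] -> [-175, 105, 105, 105] -> [-175, 105] -> [105, -175]
  [32, -30, -16, -19, -17, 0] -> [-32, 30, 16, 19, 17, 0] -> [19, 17] -> [95, 85] -> [95, 85] -> [95, 85]
  [49, -23, -48, -35] -> [-49, 23, 48, 35] -> [-49, 23, 35] -> [-245, 115, 175] -> [-245, 115, 175] -> [175, 115, -245]
  [38, -19, -48, 19, 18, 5, -1, 11, 47, -49] -> [-38, 19, 48, -19, -18, -5, 1, -11, -47, 49] -> [19, -19, -5, 1, -11, -47, 49] -> [95, -95, -25, 5, -55, -235, 245] -> [95, -95, -25, 5, -55, -235, 245] -> [245, 95, 5, -25, -55, -95, -235]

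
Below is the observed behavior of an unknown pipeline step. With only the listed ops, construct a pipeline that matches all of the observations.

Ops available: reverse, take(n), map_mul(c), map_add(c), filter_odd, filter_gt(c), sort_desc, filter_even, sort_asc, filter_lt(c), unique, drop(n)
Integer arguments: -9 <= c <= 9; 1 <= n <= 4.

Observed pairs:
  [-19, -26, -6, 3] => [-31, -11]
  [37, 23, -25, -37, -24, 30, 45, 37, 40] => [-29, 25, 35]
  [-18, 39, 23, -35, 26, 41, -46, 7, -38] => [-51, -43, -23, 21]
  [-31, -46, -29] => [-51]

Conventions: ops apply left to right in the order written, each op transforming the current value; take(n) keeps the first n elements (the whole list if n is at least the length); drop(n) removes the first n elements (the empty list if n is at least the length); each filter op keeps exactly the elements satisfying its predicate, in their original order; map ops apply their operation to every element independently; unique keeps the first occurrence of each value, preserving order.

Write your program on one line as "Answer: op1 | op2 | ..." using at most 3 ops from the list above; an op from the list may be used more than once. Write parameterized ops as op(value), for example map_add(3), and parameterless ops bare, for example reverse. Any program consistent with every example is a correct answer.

filter_even | sort_asc | map_add(-5)

Check, running the answer program on each example:
  [-19, -26, -6, 3] -> [-26, -6] -> [-26, -6] -> [-31, -11]
  [37, 23, -25, -37, -24, 30, 45, 37, 40] -> [-24, 30, 40] -> [-24, 30, 40] -> [-29, 25, 35]
  [-18, 39, 23, -35, 26, 41, -46, 7, -38] -> [-18, 26, -46, -38] -> [-46, -38, -18, 26] -> [-51, -43, -23, 21]
  [-31, -46, -29] -> [-46] -> [-46] -> [-51]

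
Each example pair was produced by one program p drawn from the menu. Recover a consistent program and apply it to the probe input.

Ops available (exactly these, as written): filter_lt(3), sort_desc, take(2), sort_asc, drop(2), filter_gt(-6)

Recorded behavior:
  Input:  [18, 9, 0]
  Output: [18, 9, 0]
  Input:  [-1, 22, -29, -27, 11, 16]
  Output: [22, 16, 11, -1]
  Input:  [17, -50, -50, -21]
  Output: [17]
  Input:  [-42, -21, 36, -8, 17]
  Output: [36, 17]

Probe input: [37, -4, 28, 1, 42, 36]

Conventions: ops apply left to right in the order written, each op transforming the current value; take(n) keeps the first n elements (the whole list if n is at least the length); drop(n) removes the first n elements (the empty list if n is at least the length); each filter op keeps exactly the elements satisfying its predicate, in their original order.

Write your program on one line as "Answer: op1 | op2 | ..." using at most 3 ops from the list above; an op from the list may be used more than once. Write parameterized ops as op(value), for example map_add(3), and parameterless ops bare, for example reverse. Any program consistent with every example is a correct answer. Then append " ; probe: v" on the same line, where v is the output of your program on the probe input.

sort_asc | sort_desc | filter_gt(-6) ; probe: [42, 37, 36, 28, 1, -4]

Check, running the answer program on each example:
  [18, 9, 0] -> [0, 9, 18] -> [18, 9, 0] -> [18, 9, 0]
  [-1, 22, -29, -27, 11, 16] -> [-29, -27, -1, 11, 16, 22] -> [22, 16, 11, -1, -27, -29] -> [22, 16, 11, -1]
  [17, -50, -50, -21] -> [-50, -50, -21, 17] -> [17, -21, -50, -50] -> [17]
  [-42, -21, 36, -8, 17] -> [-42, -21, -8, 17, 36] -> [36, 17, -8, -21, -42] -> [36, 17]
  probe: [37, -4, 28, 1, 42, 36] -> [-4, 1, 28, 36, 37, 42] -> [42, 37, 36, 28, 1, -4] -> [42, 37, 36, 28, 1, -4]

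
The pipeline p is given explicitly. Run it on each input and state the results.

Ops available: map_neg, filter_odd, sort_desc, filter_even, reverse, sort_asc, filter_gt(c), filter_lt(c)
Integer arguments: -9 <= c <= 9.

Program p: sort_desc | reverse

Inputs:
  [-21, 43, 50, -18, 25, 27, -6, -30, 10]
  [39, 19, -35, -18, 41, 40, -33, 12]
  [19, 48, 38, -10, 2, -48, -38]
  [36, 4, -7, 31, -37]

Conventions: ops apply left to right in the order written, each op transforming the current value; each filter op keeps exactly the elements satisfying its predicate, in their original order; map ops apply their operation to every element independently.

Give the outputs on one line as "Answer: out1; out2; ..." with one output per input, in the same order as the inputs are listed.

Execution, op by op:
  [-21, 43, 50, -18, 25, 27, -6, -30, 10] -> [50, 43, 27, 25, 10, -6, -18, -21, -30] -> [-30, -21, -18, -6, 10, 25, 27, 43, 50]
  [39, 19, -35, -18, 41, 40, -33, 12] -> [41, 40, 39, 19, 12, -18, -33, -35] -> [-35, -33, -18, 12, 19, 39, 40, 41]
  [19, 48, 38, -10, 2, -48, -38] -> [48, 38, 19, 2, -10, -38, -48] -> [-48, -38, -10, 2, 19, 38, 48]
  [36, 4, -7, 31, -37] -> [36, 31, 4, -7, -37] -> [-37, -7, 4, 31, 36]

[-30, -21, -18, -6, 10, 25, 27, 43, 50]; [-35, -33, -18, 12, 19, 39, 40, 41]; [-48, -38, -10, 2, 19, 38, 48]; [-37, -7, 4, 31, 36]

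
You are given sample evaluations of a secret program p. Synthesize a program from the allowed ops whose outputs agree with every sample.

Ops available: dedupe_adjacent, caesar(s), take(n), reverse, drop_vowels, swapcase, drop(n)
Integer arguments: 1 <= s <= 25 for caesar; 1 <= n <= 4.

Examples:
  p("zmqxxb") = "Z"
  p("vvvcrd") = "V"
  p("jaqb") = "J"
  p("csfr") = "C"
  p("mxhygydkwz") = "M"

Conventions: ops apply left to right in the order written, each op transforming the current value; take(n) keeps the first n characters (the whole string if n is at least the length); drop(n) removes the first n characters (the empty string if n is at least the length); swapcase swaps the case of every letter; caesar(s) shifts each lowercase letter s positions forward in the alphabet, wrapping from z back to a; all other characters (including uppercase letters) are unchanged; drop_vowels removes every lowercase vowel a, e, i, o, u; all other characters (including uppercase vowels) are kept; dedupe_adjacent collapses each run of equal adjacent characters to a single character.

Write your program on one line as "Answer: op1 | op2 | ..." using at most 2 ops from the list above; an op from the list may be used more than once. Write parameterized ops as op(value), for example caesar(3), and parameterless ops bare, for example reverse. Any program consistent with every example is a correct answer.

swapcase | take(1)

Check, running the answer program on each example:
  "zmqxxb" -> "ZMQXXB" -> "Z"
  "vvvcrd" -> "VVVCRD" -> "V"
  "jaqb" -> "JAQB" -> "J"
  "csfr" -> "CSFR" -> "C"
  "mxhygydkwz" -> "MXHYGYDKWZ" -> "M"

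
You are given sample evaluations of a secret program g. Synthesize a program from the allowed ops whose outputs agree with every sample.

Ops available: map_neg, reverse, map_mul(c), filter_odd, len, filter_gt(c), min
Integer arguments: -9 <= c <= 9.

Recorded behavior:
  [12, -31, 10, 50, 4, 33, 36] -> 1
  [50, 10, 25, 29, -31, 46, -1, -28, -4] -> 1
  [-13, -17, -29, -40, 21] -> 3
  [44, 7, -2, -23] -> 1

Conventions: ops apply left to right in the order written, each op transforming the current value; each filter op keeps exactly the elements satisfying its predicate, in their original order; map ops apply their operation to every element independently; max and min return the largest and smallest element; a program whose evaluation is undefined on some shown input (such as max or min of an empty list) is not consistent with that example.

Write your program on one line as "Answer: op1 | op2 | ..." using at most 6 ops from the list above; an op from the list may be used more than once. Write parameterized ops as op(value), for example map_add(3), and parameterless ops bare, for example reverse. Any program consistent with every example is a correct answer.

map_neg | filter_gt(8) | filter_odd | map_mul(7) | len

Check, running the answer program on each example:
  [12, -31, 10, 50, 4, 33, 36] -> [-12, 31, -10, -50, -4, -33, -36] -> [31] -> [31] -> [217] -> 1
  [50, 10, 25, 29, -31, 46, -1, -28, -4] -> [-50, -10, -25, -29, 31, -46, 1, 28, 4] -> [31, 28] -> [31] -> [217] -> 1
  [-13, -17, -29, -40, 21] -> [13, 17, 29, 40, -21] -> [13, 17, 29, 40] -> [13, 17, 29] -> [91, 119, 203] -> 3
  [44, 7, -2, -23] -> [-44, -7, 2, 23] -> [23] -> [23] -> [161] -> 1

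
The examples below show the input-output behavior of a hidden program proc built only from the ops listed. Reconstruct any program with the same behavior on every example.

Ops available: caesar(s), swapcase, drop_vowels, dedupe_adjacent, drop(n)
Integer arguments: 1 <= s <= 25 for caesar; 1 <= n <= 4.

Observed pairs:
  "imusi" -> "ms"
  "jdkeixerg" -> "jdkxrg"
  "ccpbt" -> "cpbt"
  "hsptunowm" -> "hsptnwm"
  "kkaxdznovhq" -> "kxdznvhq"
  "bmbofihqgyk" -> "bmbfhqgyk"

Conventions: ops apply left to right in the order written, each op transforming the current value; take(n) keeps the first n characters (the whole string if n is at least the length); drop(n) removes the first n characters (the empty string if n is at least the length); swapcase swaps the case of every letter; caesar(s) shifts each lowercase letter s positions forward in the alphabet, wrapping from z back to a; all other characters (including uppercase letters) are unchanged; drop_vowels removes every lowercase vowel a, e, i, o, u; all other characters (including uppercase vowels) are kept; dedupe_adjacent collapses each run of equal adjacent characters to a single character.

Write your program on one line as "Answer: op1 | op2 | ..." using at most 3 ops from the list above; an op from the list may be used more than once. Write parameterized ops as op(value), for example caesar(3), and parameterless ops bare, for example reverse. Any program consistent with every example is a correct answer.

dedupe_adjacent | drop_vowels

Check, running the answer program on each example:
  "imusi" -> "imusi" -> "ms"
  "jdkeixerg" -> "jdkeixerg" -> "jdkxrg"
  "ccpbt" -> "cpbt" -> "cpbt"
  "hsptunowm" -> "hsptunowm" -> "hsptnwm"
  "kkaxdznovhq" -> "kaxdznovhq" -> "kxdznvhq"
  "bmbofihqgyk" -> "bmbofihqgyk" -> "bmbfhqgyk"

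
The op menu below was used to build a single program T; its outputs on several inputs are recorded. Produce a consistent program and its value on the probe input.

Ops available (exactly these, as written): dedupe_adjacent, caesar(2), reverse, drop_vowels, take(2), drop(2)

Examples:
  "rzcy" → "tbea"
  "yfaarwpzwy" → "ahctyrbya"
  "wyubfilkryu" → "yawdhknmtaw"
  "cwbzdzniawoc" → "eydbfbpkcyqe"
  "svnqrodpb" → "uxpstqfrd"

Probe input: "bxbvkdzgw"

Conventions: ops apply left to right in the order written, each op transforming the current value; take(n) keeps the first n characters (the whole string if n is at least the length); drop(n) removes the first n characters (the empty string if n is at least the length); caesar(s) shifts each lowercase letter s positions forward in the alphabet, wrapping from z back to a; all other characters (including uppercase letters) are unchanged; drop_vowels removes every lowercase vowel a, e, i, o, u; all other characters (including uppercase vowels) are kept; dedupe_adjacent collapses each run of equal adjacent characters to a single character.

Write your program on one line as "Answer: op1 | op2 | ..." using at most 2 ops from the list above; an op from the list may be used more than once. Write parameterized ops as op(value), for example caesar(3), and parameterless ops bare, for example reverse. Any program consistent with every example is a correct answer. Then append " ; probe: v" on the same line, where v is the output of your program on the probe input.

dedupe_adjacent | caesar(2) ; probe: "dzdxmfbiy"

Check, running the answer program on each example:
  "rzcy" -> "rzcy" -> "tbea"
  "yfaarwpzwy" -> "yfarwpzwy" -> "ahctyrbya"
  "wyubfilkryu" -> "wyubfilkryu" -> "yawdhknmtaw"
  "cwbzdzniawoc" -> "cwbzdzniawoc" -> "eydbfbpkcyqe"
  "svnqrodpb" -> "svnqrodpb" -> "uxpstqfrd"
  probe: "bxbvkdzgw" -> "bxbvkdzgw" -> "dzdxmfbiy"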